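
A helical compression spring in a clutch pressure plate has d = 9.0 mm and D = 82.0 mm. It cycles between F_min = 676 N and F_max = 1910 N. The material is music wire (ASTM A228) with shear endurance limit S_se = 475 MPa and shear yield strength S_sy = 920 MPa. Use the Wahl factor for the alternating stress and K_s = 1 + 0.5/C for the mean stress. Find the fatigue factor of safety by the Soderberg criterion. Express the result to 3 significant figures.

1.17

C = D/d = 82.0/9.0 = 9.1111; K_W = (4C−1)/(4C−4)+0.615/C = 1.1600; K_s = 1+0.5/C = 1.0549
F_a = (F_max−F_min)/2 = 617 N; F_m = (F_max+F_min)/2 = 1293 N
τ_a = K_W·8F_aD/(πd³) = 1.1600 × 176.73 = 205 MPa
τ_m = K_s·8F_mD/(πd³) = 1.0549 × 370.36 = 390.69 MPa
Soderberg: 1/n_f = τ_a/S_se + τ_m/S_sy = 205/475 + 390.69/920 = 0.43158 + 0.42466 = 0.85624
n_f = 1/0.85624 = 1.168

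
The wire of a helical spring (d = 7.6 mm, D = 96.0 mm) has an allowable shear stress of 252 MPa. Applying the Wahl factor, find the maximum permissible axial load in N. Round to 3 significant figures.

C = D/d = 96.0/7.6 = 12.6316
K_W = (4C−1)/(4C−4) + 0.615/C = 49.526/46.526 + 0.0487 = 1.1132
τ_max = K·8FD/(πd³) → F_max = τ_allow·πd³/(8DK)
F_max = 252·π·7.6³/(8·96.0·1.1132) = 3.4753e+05/854.91 = 406.51 N

407 N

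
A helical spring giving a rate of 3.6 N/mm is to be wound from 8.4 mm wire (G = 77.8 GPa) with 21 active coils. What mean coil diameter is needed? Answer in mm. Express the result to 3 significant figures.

D = (Gd⁴/(8N_a·k))^(1/3) = (77.8×10³·8.4⁴/(8·21·3.6))^(1/3)
  = (640450)^(1/3) = 86.1976 mm

86.2 mm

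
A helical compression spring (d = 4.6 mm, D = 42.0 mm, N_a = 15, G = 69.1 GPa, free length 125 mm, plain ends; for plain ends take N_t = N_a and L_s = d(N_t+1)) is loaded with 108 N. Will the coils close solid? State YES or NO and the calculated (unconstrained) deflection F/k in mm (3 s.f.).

NO, δ = 31.0 mm

k = Gd⁴/(8D³N_a) = (69.1×10³)(4.6⁴)/(8·42.0³·15) = 3.48 N/mm
N_t = 15; L_s = 4.6·16 = 73.6 mm; δ_solid = L₀ − L_s = 125 − 73.6 = 51.4 mm
δ = F/k = 108/3.48 = 31.034 mm
δ < δ_solid → spring does not go solid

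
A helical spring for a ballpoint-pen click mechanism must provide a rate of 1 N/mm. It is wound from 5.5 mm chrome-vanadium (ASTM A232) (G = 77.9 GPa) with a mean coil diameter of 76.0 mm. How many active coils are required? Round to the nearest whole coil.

20

N_a = Gd⁴/(8D³k) = (77.9×10³ × 5.5⁴)/(8 × 76.0³ × 1)
    = 7.12834e+07 / 3.51181e+06 = 20.3 → 20 coils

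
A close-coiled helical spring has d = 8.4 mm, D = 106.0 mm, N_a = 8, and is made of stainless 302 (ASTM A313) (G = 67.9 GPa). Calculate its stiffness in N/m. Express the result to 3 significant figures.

k = Gd⁴/(8D³N_a) = (67.9×10³ × 8.4⁴) / (8 × 106.0³ × 8)
  = 3.38055e+08 / 7.6225e+07 = 4.435 N/mm = 4435 N/m

4430 N/m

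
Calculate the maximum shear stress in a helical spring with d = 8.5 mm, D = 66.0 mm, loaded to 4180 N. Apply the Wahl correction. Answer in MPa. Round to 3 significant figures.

1360 MPa

Spring index C = D/d = 66.0/8.5 = 7.7647
K_W = (4C−1)/(4C−4) + 0.615/C = 30.059/27.059 + 0.0792 = 1.1901
τ₀ = 8FD/(πd³) = 8·4180·66.0/(π·8.5³) = 2.20704e+06/1929.3 = 1143.9 MPa
τ_max = K·τ₀ = 1.1901 × 1143.9 = 1361.4 MPa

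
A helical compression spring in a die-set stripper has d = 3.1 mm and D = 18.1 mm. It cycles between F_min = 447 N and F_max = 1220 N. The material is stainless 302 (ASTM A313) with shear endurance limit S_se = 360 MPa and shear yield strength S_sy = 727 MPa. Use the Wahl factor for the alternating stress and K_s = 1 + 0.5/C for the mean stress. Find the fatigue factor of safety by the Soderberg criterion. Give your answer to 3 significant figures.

C = D/d = 18.1/3.1 = 5.8387; K_W = (4C−1)/(4C−4)+0.615/C = 1.2603; K_s = 1+0.5/C = 1.0856
F_a = (F_max−F_min)/2 = 386.5 N; F_m = (F_max+F_min)/2 = 833.5 N
τ_a = K_W·8F_aD/(πd³) = 1.2603 × 597.98 = 753.65 MPa
τ_m = K_s·8F_mD/(πd³) = 1.0856 × 1289.6 = 1400 MPa
Soderberg: 1/n_f = τ_a/S_se + τ_m/S_sy = 753.65/360 + 1400/727 = 2.09346 + 1.92570 = 4.0192
n_f = 1/4.0192 = 0.2488

0.249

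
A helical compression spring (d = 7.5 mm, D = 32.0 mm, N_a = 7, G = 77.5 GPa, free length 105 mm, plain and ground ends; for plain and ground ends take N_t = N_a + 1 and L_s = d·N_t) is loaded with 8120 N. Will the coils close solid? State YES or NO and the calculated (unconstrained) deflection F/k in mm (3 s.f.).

YES, δ = 60.8 mm

k = Gd⁴/(8D³N_a) = (77.5×10³)(7.5⁴)/(8·32.0³·7) = 133.63 N/mm
N_t = 8; L_s = 7.5·8 = 60 mm; δ_solid = L₀ − L_s = 105 − 60 = 45 mm
δ = F/k = 8120/133.63 = 60.764 mm
δ ≥ δ_solid → spring goes solid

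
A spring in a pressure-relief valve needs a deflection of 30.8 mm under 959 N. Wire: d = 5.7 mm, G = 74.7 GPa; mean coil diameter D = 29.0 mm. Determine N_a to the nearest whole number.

13

Required rate k = F/δ = 959/30.8 = 31.136 N/mm
N_a = Gd⁴/(8D³k) = (74.7×10³ × 5.7⁴)/(8 × 29.0³ × 31.136)
    = 7.88533e+07 / 6.07508e+06 = 12.98 → 13 coils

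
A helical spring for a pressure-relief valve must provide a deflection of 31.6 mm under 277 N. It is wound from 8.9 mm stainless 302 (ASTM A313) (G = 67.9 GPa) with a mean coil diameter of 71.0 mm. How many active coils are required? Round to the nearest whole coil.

Required rate k = F/δ = 277/31.6 = 8.7658 N/mm
N_a = Gd⁴/(8D³k) = (67.9×10³ × 8.9⁴)/(8 × 71.0³ × 8.7658)
    = 4.2602e+08 / 2.50991e+07 = 16.97 → 17 coils

17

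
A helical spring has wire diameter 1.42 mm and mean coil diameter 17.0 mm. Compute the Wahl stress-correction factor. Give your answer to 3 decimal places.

1.120

C = D/d = 17.0/1.42 = 11.9718
K_W = (4C−1)/(4C−4) + 0.615/C = 46.887/43.887 + 0.0514 = 1.1197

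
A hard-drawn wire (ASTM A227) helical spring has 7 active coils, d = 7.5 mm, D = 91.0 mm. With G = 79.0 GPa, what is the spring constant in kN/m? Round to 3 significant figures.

5.92 kN/m

k = Gd⁴/(8D³N_a) = (79.0×10³ × 7.5⁴) / (8 × 91.0³ × 7)
  = 2.49961e+08 / 4.22e+07 = 5.9232 N/mm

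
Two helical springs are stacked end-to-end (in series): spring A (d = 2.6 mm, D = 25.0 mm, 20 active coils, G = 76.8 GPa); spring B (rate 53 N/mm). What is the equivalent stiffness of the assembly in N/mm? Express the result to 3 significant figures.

k_A = Gd⁴/(8D³N_a) = (76.8×10³)(2.6⁴)/(8·25.0³·20) = 1.4038 N/mm
Series: 1/k_eq = 1/1.4038 + 1/53 = 0.7312; k_eq = 1.3676 N/mm

1.37 N/mm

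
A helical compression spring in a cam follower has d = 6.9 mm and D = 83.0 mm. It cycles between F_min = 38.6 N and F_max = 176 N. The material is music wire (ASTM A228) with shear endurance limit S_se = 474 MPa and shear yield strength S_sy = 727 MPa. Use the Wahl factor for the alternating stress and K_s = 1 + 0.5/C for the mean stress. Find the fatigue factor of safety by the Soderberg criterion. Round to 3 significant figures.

C = D/d = 83.0/6.9 = 12.0290; K_W = (4C−1)/(4C−4)+0.615/C = 1.1191; K_s = 1+0.5/C = 1.0416
F_a = (F_max−F_min)/2 = 68.7 N; F_m = (F_max+F_min)/2 = 107.3 N
τ_a = K_W·8F_aD/(πd³) = 1.1191 × 44.201 = 49.466 MPa
τ_m = K_s·8F_mD/(πd³) = 1.0416 × 69.035 = 71.905 MPa
Soderberg: 1/n_f = τ_a/S_se + τ_m/S_sy = 49.466/474 + 71.905/727 = 0.10436 + 0.09891 = 0.20327
n_f = 1/0.20327 = 4.92

4.92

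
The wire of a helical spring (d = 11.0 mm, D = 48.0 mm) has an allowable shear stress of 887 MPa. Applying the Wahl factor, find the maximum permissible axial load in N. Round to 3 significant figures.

C = D/d = 48.0/11.0 = 4.3636
K_W = (4C−1)/(4C−4) + 0.615/C = 16.455/13.455 + 0.1409 = 1.3639
τ_max = K·8FD/(πd³) → F_max = τ_allow·πd³/(8DK)
F_max = 887·π·11.0³/(8·48.0·1.3639) = 3.709e+06/523.74 = 7081.7 N

7080 N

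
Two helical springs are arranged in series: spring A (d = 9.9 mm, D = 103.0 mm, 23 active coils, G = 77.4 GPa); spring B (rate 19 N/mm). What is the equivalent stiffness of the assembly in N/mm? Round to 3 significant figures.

k_A = Gd⁴/(8D³N_a) = (77.4×10³)(9.9⁴)/(8·103.0³·23) = 3.6979 N/mm
Series: 1/k_eq = 1/3.6979 + 1/19 = 0.32306; k_eq = 3.0954 N/mm

3.10 N/mm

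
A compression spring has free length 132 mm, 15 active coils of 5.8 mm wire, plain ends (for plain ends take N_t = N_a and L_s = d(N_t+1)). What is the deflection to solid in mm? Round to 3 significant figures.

39.2 mm

N_t = 15; L_s = 5.8·16 = 92.8 mm
δ_solid = L₀ − L_s = 132 − 92.8 = 39.2 mm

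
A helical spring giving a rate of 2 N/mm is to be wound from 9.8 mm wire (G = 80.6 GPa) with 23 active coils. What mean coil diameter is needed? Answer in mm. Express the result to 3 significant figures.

126 mm

D = (Gd⁴/(8N_a·k))^(1/3) = (80.6×10³·9.8⁴/(8·23·2))^(1/3)
  = (2.02019e+06)^(1/3) = 126.4146 mm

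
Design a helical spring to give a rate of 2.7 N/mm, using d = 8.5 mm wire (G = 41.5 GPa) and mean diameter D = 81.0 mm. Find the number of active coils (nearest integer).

19

N_a = Gd⁴/(8D³k) = (41.5×10³ × 8.5⁴)/(8 × 81.0³ × 2.7)
    = 2.16633e+08 / 1.14791e+07 = 18.87 → 19 coils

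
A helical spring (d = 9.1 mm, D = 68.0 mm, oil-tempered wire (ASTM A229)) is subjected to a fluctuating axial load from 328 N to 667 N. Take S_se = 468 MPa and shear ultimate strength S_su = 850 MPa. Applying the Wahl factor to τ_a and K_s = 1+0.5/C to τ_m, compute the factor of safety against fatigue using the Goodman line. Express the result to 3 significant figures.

4.11

C = D/d = 68.0/9.1 = 7.4725; K_W = (4C−1)/(4C−4)+0.615/C = 1.1982; K_s = 1+0.5/C = 1.0669
F_a = (F_max−F_min)/2 = 169.5 N; F_m = (F_max+F_min)/2 = 497.5 N
τ_a = K_W·8F_aD/(πd³) = 1.1982 × 38.949 = 46.668 MPa
τ_m = K_s·8F_mD/(πd³) = 1.0669 × 114.32 = 121.97 MPa
Goodman: 1/n_f = τ_a/S_se + τ_m/S_su = 46.668/468 + 121.97/850 = 0.09972 + 0.14349 = 0.24321
n_f = 1/0.24321 = 4.112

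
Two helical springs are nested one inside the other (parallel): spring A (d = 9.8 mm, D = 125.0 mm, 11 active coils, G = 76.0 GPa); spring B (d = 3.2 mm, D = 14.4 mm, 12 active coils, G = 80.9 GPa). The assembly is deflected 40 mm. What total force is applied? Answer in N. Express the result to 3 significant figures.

k_A = Gd⁴/(8D³N_a) = (76.0×10³)(9.8⁴)/(8·125.0³·11) = 4.0785 N/mm
k_B = Gd⁴/(8D³N_a) = (80.9×10³)(3.2⁴)/(8·14.4³·12) = 29.593 N/mm
Parallel: k_eq = 4.0785 + 29.593 = 33.672 N/mm
F = k_eq·δ = 33.672·40 = 1346.9 N

1350 N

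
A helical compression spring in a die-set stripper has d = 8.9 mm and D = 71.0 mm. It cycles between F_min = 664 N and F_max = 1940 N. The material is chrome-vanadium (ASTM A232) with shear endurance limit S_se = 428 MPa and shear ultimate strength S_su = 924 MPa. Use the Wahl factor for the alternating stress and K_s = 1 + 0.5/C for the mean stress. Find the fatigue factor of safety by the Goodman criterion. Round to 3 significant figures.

C = D/d = 71.0/8.9 = 7.9775; K_W = (4C−1)/(4C−4)+0.615/C = 1.1846; K_s = 1+0.5/C = 1.0627
F_a = (F_max−F_min)/2 = 638 N; F_m = (F_max+F_min)/2 = 1302 N
τ_a = K_W·8F_aD/(πd³) = 1.1846 × 163.62 = 193.83 MPa
τ_m = K_s·8F_mD/(πd³) = 1.0627 × 333.92 = 354.85 MPa
Goodman: 1/n_f = τ_a/S_se + τ_m/S_su = 193.83/428 + 354.85/924 = 0.45287 + 0.38403 = 0.8369
n_f = 1/0.8369 = 1.195

1.19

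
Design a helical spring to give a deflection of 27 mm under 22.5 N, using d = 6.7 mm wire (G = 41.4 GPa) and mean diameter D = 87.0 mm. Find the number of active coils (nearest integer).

19

Required rate k = F/δ = 22.5/27 = 0.83333 N/mm
N_a = Gd⁴/(8D³k) = (41.4×10³ × 6.7⁴)/(8 × 87.0³ × 0.83333)
    = 8.34256e+07 / 4.39002e+06 = 19 → 19 coils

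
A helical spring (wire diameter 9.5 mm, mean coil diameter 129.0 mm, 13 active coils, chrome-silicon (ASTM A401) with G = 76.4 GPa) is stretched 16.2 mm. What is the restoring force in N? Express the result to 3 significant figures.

k = Gd⁴/(8D³N_a) = (76.4×10³)(9.5⁴)/(8·129.0³·13) = 2.7873 N/mm
F = k·δ = 2.7873 × 16.2 = 45.154 N

45.2 N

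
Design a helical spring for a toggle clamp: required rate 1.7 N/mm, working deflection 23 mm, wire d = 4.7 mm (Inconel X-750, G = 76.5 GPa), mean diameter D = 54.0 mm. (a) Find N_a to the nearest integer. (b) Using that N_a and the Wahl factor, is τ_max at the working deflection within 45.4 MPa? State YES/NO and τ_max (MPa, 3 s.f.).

N_a = Gd⁴/(8D³k) = (76.5×10³)(4.7⁴)/(8·54.0³·1.7) = 17.43 → N_a = 17
Actual rate k = Gd⁴/(8D³·17) = 1.7431 N/mm
Working load F = kδ = 1.7431·23 = 40.092 N
C = 54.0/4.7 = 11.4894; K_W = (4C−1)/(4C−4)+0.615/C = 1.1250
τ_max = K_W·8FD/(πd³) = 1.1250·53.101 = 59.74 MPa
τ_max > 45.4 MPa → exceeds allowable

(a) 17 coils; (b) NO, τ_max = 59.7 MPa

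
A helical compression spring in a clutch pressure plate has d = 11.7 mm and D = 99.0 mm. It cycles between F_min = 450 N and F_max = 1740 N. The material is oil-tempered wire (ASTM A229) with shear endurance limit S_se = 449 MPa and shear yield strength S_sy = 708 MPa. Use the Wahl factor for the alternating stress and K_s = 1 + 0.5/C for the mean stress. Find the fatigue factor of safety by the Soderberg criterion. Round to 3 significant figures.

1.91

C = D/d = 99.0/11.7 = 8.4615; K_W = (4C−1)/(4C−4)+0.615/C = 1.1732; K_s = 1+0.5/C = 1.0591
F_a = (F_max−F_min)/2 = 645 N; F_m = (F_max+F_min)/2 = 1095 N
τ_a = K_W·8F_aD/(πd³) = 1.1732 × 101.53 = 119.11 MPa
τ_m = K_s·8F_mD/(πd³) = 1.0591 × 172.36 = 182.54 MPa
Soderberg: 1/n_f = τ_a/S_se + τ_m/S_sy = 119.11/449 + 182.54/708 = 0.26528 + 0.25783 = 0.52311
n_f = 1/0.52311 = 1.912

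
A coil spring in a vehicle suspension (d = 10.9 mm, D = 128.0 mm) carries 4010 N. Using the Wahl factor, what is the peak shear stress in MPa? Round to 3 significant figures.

Spring index C = D/d = 128.0/10.9 = 11.7431
K_W = (4C−1)/(4C−4) + 0.615/C = 45.972/42.972 + 0.0524 = 1.1222
τ₀ = 8FD/(πd³) = 8·4010·128.0/(π·10.9³) = 4.10624e+06/4068.5 = 1009.3 MPa
τ_max = K·τ₀ = 1.1222 × 1009.3 = 1132.6 MPa

1130 MPa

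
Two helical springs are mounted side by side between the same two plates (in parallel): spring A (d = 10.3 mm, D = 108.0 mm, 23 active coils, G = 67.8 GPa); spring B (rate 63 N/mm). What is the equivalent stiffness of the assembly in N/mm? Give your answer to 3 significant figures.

66.3 N/mm

k_A = Gd⁴/(8D³N_a) = (67.8×10³)(10.3⁴)/(8·108.0³·23) = 3.2922 N/mm
Parallel: k_eq = 3.2922 + 63 = 66.292 N/mm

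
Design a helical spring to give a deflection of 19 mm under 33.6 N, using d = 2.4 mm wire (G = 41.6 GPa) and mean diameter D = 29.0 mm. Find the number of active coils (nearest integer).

4

Required rate k = F/δ = 33.6/19 = 1.7684 N/mm
N_a = Gd⁴/(8D³k) = (41.6×10³ × 2.4⁴)/(8 × 29.0³ × 1.7684)
    = 1.38019e+06 / 345040 = 4 → 4 coils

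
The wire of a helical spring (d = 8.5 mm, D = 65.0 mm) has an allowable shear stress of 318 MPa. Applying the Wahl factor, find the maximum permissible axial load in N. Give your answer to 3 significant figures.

989 N

C = D/d = 65.0/8.5 = 7.6471
K_W = (4C−1)/(4C−4) + 0.615/C = 29.588/26.588 + 0.0804 = 1.1933
τ_max = K·8FD/(πd³) → F_max = τ_allow·πd³/(8DK)
F_max = 318·π·8.5³/(8·65.0·1.1933) = 6.1353e+05/620.49 = 988.77 N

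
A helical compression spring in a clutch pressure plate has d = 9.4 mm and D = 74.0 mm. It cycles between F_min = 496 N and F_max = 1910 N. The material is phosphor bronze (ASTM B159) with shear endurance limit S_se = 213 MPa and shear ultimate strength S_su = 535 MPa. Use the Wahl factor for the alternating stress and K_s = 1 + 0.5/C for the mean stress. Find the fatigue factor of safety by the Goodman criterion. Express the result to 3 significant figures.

0.696

C = D/d = 74.0/9.4 = 7.8723; K_W = (4C−1)/(4C−4)+0.615/C = 1.1873; K_s = 1+0.5/C = 1.0635
F_a = (F_max−F_min)/2 = 707 N; F_m = (F_max+F_min)/2 = 1203 N
τ_a = K_W·8F_aD/(πd³) = 1.1873 × 160.4 = 190.44 MPa
τ_m = K_s·8F_mD/(πd³) = 1.0635 × 272.93 = 290.27 MPa
Goodman: 1/n_f = τ_a/S_se + τ_m/S_su = 190.44/213 + 290.27/535 = 0.89407 + 0.54255 = 1.4366
n_f = 1/1.4366 = 0.6961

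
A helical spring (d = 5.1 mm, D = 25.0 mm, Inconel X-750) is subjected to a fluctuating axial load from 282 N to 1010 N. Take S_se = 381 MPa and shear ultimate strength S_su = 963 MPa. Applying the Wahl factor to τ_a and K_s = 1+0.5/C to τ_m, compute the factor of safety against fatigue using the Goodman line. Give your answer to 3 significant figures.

1.04

C = D/d = 25.0/5.1 = 4.9020; K_W = (4C−1)/(4C−4)+0.615/C = 1.3177; K_s = 1+0.5/C = 1.1020
F_a = (F_max−F_min)/2 = 364 N; F_m = (F_max+F_min)/2 = 646 N
τ_a = K_W·8F_aD/(πd³) = 1.3177 × 174.69 = 230.19 MPa
τ_m = K_s·8F_mD/(πd³) = 1.1020 × 310.03 = 341.65 MPa
Goodman: 1/n_f = τ_a/S_se + τ_m/S_su = 230.19/381 + 341.65/963 = 0.60416 + 0.35478 = 0.95894
n_f = 1/0.95894 = 1.043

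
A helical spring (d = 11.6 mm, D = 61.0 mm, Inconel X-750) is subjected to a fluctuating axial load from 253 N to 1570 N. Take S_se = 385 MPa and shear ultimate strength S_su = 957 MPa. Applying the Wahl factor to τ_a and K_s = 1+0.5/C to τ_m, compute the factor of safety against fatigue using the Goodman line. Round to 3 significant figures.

C = D/d = 61.0/11.6 = 5.2586; K_W = (4C−1)/(4C−4)+0.615/C = 1.2931; K_s = 1+0.5/C = 1.0951
F_a = (F_max−F_min)/2 = 658.5 N; F_m = (F_max+F_min)/2 = 911.5 N
τ_a = K_W·8F_aD/(πd³) = 1.2931 × 65.532 = 84.737 MPa
τ_m = K_s·8F_mD/(πd³) = 1.0951 × 90.709 = 99.334 MPa
Goodman: 1/n_f = τ_a/S_se + τ_m/S_su = 84.737/385 + 99.334/957 = 0.22010 + 0.10380 = 0.32389
n_f = 1/0.32389 = 3.087

3.09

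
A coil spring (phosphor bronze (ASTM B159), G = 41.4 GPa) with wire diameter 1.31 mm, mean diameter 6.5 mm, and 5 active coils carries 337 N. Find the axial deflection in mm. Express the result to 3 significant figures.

k = Gd⁴/(8D³N_a) = (41.4×10³)(1.31⁴)/(8·6.5³·5) = 11.099 N/mm
δ = F/k = 337 / 11.099 = 30.363 mm

30.4 mm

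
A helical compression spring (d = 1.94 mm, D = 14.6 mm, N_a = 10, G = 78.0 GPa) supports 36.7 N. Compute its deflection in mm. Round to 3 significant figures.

k = Gd⁴/(8D³N_a) = (78.0×10³)(1.94⁴)/(8·14.6³·10) = 4.4376 N/mm
δ = F/k = 36.7 / 4.4376 = 8.2701 mm

8.27 mm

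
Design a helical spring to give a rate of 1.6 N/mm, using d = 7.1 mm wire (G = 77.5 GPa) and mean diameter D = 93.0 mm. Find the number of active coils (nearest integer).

19

N_a = Gd⁴/(8D³k) = (77.5×10³ × 7.1⁴)/(8 × 93.0³ × 1.6)
    = 1.96941e+08 / 1.02958e+07 = 19.13 → 19 coils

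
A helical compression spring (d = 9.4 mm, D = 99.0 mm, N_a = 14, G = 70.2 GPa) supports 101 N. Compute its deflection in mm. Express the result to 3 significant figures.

20.0 mm

k = Gd⁴/(8D³N_a) = (70.2×10³)(9.4⁴)/(8·99.0³·14) = 5.0434 N/mm
δ = F/k = 101 / 5.0434 = 20.026 mm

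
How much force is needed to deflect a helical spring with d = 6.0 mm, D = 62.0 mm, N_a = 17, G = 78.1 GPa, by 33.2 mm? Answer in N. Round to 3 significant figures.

104 N

k = Gd⁴/(8D³N_a) = (78.1×10³)(6.0⁴)/(8·62.0³·17) = 3.1228 N/mm
F = k·δ = 3.1228 × 33.2 = 103.68 N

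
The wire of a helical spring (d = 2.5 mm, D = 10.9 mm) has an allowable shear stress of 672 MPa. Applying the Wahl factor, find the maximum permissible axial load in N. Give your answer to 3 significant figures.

277 N

C = D/d = 10.9/2.5 = 4.3600
K_W = (4C−1)/(4C−4) + 0.615/C = 16.440/13.440 + 0.1411 = 1.3643
τ_max = K·8FD/(πd³) → F_max = τ_allow·πd³/(8DK)
F_max = 672·π·2.5³/(8·10.9·1.3643) = 32987/118.96 = 277.28 N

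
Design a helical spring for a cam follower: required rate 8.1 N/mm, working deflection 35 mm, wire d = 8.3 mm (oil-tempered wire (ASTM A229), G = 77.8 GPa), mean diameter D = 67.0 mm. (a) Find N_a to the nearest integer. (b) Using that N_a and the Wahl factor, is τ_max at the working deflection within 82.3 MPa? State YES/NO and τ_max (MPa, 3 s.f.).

N_a = Gd⁴/(8D³k) = (77.8×10³)(8.3⁴)/(8·67.0³·8.1) = 18.94 → N_a = 19
Actual rate k = Gd⁴/(8D³·19) = 8.0765 N/mm
Working load F = kδ = 8.0765·35 = 282.68 N
C = 67.0/8.3 = 8.0723; K_W = (4C−1)/(4C−4)+0.615/C = 1.1822
τ_max = K_W·8FD/(πd³) = 1.1822·84.348 = 99.719 MPa
τ_max > 82.3 MPa → exceeds allowable

(a) 19 coils; (b) NO, τ_max = 99.7 MPa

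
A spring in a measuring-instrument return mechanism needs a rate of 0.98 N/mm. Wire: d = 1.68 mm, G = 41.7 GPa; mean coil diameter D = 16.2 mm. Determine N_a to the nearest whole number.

N_a = Gd⁴/(8D³k) = (41.7×10³ × 1.68⁴)/(8 × 16.2³ × 0.98)
    = 332180 / 33332 = 9.966 → 10 coils

10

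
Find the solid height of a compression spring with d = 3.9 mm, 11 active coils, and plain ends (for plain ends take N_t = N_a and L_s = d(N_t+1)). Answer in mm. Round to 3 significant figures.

46.8 mm

plain ends: N_t = N_a = 11
L_s = d·(N_t+1) = 3.9 × 12 = 46.8 mm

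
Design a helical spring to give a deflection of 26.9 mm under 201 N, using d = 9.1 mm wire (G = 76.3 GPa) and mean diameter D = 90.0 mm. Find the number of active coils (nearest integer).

12

Required rate k = F/δ = 201/26.9 = 7.4721 N/mm
N_a = Gd⁴/(8D³k) = (76.3×10³ × 9.1⁴)/(8 × 90.0³ × 7.4721)
    = 5.23227e+08 / 4.35774e+07 = 12.01 → 12 coils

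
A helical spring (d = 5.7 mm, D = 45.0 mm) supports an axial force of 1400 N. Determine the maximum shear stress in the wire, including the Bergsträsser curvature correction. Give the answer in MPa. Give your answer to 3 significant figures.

Spring index C = D/d = 45.0/5.7 = 7.8947
K_B = (4C+2)/(4C−3) = 33.579/28.579 = 1.1750
τ₀ = 8FD/(πd³) = 8·1400·45.0/(π·5.7³) = 504000/581.8 = 866.28 MPa
τ_max = K·τ₀ = 1.1750 × 866.28 = 1017.8 MPa

1020 MPa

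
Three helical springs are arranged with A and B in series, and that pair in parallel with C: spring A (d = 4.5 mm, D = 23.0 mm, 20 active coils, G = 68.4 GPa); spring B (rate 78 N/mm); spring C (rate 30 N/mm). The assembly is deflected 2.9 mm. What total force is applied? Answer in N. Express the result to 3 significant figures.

k_A = Gd⁴/(8D³N_a) = (68.4×10³)(4.5⁴)/(8·23.0³·20) = 14.408 N/mm
Springs A,B series: k_AB = 1/(1/14.408+1/78) = 12.162 N/mm; parallel with C: k_eq = 12.162+30 = 42.162 N/mm
F = k_eq·δ = 42.162·2.9 = 122.27 N

122 N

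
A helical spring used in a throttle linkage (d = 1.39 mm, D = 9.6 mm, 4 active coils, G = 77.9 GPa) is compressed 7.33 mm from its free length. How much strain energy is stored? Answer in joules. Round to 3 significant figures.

0.276 J

k = Gd⁴/(8D³N_a) = (77.9×10³)(1.39⁴)/(8·9.6³·4) = 10.271 N/mm
U = ½kδ² = 0.5 × 10.271 × 7.33² = 275.94 N·mm = 0.27594 J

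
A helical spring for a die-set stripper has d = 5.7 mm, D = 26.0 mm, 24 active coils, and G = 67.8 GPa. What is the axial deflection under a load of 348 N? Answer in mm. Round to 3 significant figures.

16.4 mm

k = Gd⁴/(8D³N_a) = (67.8×10³)(5.7⁴)/(8·26.0³·24) = 21.208 N/mm
δ = F/k = 348 / 21.208 = 16.409 mm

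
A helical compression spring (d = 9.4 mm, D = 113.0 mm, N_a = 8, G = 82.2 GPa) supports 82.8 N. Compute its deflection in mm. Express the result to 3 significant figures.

11.9 mm

k = Gd⁴/(8D³N_a) = (82.2×10³)(9.4⁴)/(8·113.0³·8) = 6.9497 N/mm
δ = F/k = 82.8 / 6.9497 = 11.914 mm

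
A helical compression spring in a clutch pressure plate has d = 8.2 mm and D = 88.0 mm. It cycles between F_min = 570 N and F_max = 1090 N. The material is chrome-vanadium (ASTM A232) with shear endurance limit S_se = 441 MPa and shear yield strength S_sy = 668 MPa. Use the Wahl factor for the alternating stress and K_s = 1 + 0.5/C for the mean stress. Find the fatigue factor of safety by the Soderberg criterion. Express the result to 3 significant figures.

C = D/d = 88.0/8.2 = 10.7317; K_W = (4C−1)/(4C−4)+0.615/C = 1.1344; K_s = 1+0.5/C = 1.0466
F_a = (F_max−F_min)/2 = 260 N; F_m = (F_max+F_min)/2 = 830 N
τ_a = K_W·8F_aD/(πd³) = 1.1344 × 105.67 = 119.87 MPa
τ_m = K_s·8F_mD/(πd³) = 1.0466 × 337.33 = 353.05 MPa
Soderberg: 1/n_f = τ_a/S_se + τ_m/S_sy = 119.87/441 + 353.05/668 = 0.27181 + 0.52852 = 0.80033
n_f = 1/0.80033 = 1.249

1.25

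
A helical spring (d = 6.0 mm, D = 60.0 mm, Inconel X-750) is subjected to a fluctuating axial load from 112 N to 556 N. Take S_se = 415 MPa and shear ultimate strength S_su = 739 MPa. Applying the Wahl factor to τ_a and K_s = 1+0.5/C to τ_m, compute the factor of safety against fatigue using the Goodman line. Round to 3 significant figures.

1.30

C = D/d = 60.0/6.0 = 10.0000; K_W = (4C−1)/(4C−4)+0.615/C = 1.1448; K_s = 1+0.5/C = 1.0500
F_a = (F_max−F_min)/2 = 222 N; F_m = (F_max+F_min)/2 = 334 N
τ_a = K_W·8F_aD/(πd³) = 1.1448 × 157.03 = 179.78 MPa
τ_m = K_s·8F_mD/(πd³) = 1.0500 × 236.26 = 248.07 MPa
Goodman: 1/n_f = τ_a/S_se + τ_m/S_su = 179.78/415 + 248.07/739 = 0.43320 + 0.33568 = 0.76888
n_f = 1/0.76888 = 1.301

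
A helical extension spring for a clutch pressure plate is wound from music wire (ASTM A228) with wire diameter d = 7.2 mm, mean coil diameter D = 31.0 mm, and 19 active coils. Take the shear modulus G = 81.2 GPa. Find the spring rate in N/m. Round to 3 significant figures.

k = Gd⁴/(8D³N_a) = (81.2×10³ × 7.2⁴) / (8 × 31.0³ × 19)
  = 2.18216e+08 / 4.52823e+06 = 48.19 N/mm = 48190 N/m

48200 N/m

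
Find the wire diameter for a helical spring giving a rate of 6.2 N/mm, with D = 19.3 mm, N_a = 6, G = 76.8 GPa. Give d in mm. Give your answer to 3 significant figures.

2.30 mm

d = (8D³N_a·k / G)^(1/4) = (8·19.3³·6·6.2 / (76.8×10³))^0.25
  = (27.858)^0.25 = 2.2974 mm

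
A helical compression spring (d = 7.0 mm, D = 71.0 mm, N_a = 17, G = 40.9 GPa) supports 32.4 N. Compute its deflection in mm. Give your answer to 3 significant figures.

k = Gd⁴/(8D³N_a) = (40.9×10³)(7.0⁴)/(8·71.0³·17) = 2.0174 N/mm
δ = F/k = 32.4 / 2.0174 = 16.06 mm

16.1 mm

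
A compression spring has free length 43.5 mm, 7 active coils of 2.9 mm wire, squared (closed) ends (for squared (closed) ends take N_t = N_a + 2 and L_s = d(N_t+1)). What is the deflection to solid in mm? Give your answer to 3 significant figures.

N_t = 9; L_s = 2.9·10 = 29 mm
δ_solid = L₀ − L_s = 43.5 − 29 = 14.5 mm

14.5 mm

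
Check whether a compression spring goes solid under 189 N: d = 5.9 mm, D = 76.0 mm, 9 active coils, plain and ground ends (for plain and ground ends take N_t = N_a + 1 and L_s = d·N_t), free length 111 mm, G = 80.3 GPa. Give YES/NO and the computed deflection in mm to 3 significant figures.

YES, δ = 61.4 mm

k = Gd⁴/(8D³N_a) = (80.3×10³)(5.9⁴)/(8·76.0³·9) = 3.0786 N/mm
N_t = 10; L_s = 5.9·10 = 59 mm; δ_solid = L₀ − L_s = 111 − 59 = 52 mm
δ = F/k = 189/3.0786 = 61.392 mm
δ ≥ δ_solid → spring goes solid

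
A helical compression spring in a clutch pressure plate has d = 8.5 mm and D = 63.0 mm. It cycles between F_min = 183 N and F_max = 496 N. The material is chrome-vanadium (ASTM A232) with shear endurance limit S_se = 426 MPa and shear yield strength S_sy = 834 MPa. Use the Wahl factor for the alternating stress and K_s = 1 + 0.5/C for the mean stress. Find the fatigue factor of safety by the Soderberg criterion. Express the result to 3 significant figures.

4.37

C = D/d = 63.0/8.5 = 7.4118; K_W = (4C−1)/(4C−4)+0.615/C = 1.1999; K_s = 1+0.5/C = 1.0675
F_a = (F_max−F_min)/2 = 156.5 N; F_m = (F_max+F_min)/2 = 339.5 N
τ_a = K_W·8F_aD/(πd³) = 1.1999 × 40.883 = 49.057 MPa
τ_m = K_s·8F_mD/(πd³) = 1.0675 × 88.688 = 94.671 MPa
Soderberg: 1/n_f = τ_a/S_se + τ_m/S_sy = 49.057/426 + 94.671/834 = 0.11516 + 0.11351 = 0.22867
n_f = 1/0.22867 = 4.373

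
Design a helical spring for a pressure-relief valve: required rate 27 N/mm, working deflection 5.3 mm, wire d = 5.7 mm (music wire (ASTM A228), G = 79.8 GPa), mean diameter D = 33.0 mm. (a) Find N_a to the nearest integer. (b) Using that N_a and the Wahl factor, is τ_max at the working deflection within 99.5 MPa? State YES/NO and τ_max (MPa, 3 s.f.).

N_a = Gd⁴/(8D³k) = (79.8×10³)(5.7⁴)/(8·33.0³·27) = 10.85 → N_a = 11
Actual rate k = Gd⁴/(8D³·11) = 26.637 N/mm
Working load F = kδ = 26.637·5.3 = 141.17 N
C = 33.0/5.7 = 5.7895; K_W = (4C−1)/(4C−4)+0.615/C = 1.2628
τ_max = K_W·8FD/(πd³) = 1.2628·64.059 = 80.896 MPa
τ_max ≤ 99.5 MPa → acceptable

(a) 11 coils; (b) YES, τ_max = 80.9 MPa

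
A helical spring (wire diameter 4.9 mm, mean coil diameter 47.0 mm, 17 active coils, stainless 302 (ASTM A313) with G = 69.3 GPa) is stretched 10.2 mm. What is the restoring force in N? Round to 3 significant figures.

28.9 N

k = Gd⁴/(8D³N_a) = (69.3×10³)(4.9⁴)/(8·47.0³·17) = 2.8293 N/mm
F = k·δ = 2.8293 × 10.2 = 28.859 N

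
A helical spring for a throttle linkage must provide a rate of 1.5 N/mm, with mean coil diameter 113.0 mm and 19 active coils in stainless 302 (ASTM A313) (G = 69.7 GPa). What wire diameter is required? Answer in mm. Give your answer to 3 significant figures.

8.29 mm

d = (8D³N_a·k / G)^(1/4) = (8·113.0³·19·1.5 / (69.7×10³))^0.25
  = (4720)^0.25 = 8.2887 mm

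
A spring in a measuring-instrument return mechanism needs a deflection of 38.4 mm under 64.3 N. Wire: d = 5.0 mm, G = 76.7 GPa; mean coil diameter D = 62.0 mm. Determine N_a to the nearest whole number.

15

Required rate k = F/δ = 64.3/38.4 = 1.6745 N/mm
N_a = Gd⁴/(8D³k) = (76.7×10³ × 5.0⁴)/(8 × 62.0³ × 1.6745)
    = 4.79375e+07 / 3.1926e+06 = 15.02 → 15 coils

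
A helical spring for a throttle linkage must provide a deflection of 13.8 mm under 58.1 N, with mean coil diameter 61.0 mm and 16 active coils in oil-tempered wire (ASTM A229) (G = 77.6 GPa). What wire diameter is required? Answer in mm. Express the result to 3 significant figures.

6.30 mm

Required rate k = F/δ = 58.1/13.8 = 4.2101 N/mm
d = (8D³N_a·k / G)^(1/4) = (8·61.0³·16·4.2101 / (77.6×10³))^0.25
  = (1576.3)^0.25 = 6.3010 mm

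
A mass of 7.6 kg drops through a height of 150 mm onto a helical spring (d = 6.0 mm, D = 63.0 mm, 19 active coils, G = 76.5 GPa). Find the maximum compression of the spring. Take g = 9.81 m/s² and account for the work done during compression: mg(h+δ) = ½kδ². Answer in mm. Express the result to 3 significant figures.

k = Gd⁴/(8D³N_a) = (76.5×10³)(6.0⁴)/(8·63.0³·19) = 2.6086 N/mm
W = mg = 7.6 × 9.81 = 74.556 N
½kδ² − Wδ − Wh = 0 → δ = (W + √(W² + 2kWh))/k
δ = (74.556 + √(5558.6 + 58345.2))/2.6086 = (74.556 + 252.79)/2.6086 = 125.49 mm

125 mm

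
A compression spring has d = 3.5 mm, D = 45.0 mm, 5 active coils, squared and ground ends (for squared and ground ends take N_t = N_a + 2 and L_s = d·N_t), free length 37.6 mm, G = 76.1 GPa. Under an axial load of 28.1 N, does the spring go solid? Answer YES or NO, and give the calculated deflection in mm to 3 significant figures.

NO, δ = 8.97 mm

k = Gd⁴/(8D³N_a) = (76.1×10³)(3.5⁴)/(8·45.0³·5) = 3.133 N/mm
N_t = 7; L_s = 3.5·7 = 24.5 mm; δ_solid = L₀ − L_s = 37.6 − 24.5 = 13.1 mm
δ = F/k = 28.1/3.133 = 8.9691 mm
δ < δ_solid → spring does not go solid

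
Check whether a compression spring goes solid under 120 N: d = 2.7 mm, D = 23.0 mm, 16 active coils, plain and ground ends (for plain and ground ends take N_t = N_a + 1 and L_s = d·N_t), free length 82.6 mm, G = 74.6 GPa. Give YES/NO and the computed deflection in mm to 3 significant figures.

YES, δ = 47.1 mm

k = Gd⁴/(8D³N_a) = (74.6×10³)(2.7⁴)/(8·23.0³·16) = 2.5457 N/mm
N_t = 17; L_s = 2.7·17 = 45.9 mm; δ_solid = L₀ − L_s = 82.6 − 45.9 = 36.7 mm
δ = F/k = 120/2.5457 = 47.139 mm
δ ≥ δ_solid → spring goes solid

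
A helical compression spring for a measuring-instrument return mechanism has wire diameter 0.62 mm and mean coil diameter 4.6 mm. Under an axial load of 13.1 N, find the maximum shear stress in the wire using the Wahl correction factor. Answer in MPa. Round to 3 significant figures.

Spring index C = D/d = 4.6/0.62 = 7.4194
K_W = (4C−1)/(4C−4) + 0.615/C = 28.677/25.677 + 0.0829 = 1.1997
τ₀ = 8FD/(πd³) = 8·13.1·4.6/(π·0.62³) = 482.08/0.74873 = 643.86 MPa
τ_max = K·τ₀ = 1.1997 × 643.86 = 772.46 MPa

772 MPa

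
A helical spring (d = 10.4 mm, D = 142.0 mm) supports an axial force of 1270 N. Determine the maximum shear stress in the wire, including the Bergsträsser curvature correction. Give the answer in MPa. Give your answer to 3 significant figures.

Spring index C = D/d = 142.0/10.4 = 13.6538
K_B = (4C+2)/(4C−3) = 56.615/51.615 = 1.0969
τ₀ = 8FD/(πd³) = 8·1270·142.0/(π·10.4³) = 1.44272e+06/3533.9 = 408.26 MPa
τ_max = K·τ₀ = 1.0969 × 408.26 = 447.8 MPa

448 MPa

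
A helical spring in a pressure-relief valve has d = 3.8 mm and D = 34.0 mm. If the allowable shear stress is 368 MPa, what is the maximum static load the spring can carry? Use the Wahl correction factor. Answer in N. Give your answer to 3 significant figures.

201 N

C = D/d = 34.0/3.8 = 8.9474
K_W = (4C−1)/(4C−4) + 0.615/C = 34.789/31.789 + 0.0687 = 1.1631
τ_max = K·8FD/(πd³) → F_max = τ_allow·πd³/(8DK)
F_max = 368·π·3.8³/(8·34.0·1.1631) = 63438/316.36 = 200.52 N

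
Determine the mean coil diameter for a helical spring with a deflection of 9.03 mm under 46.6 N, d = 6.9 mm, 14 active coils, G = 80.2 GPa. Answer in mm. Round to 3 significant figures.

68.0 mm

Required rate k = F/δ = 46.6/9.03 = 5.1606 N/mm
D = (Gd⁴/(8N_a·k))^(1/3) = (80.2×10³·6.9⁴/(8·14·5.1606))^(1/3)
  = (314525)^(1/3) = 68.0067 mm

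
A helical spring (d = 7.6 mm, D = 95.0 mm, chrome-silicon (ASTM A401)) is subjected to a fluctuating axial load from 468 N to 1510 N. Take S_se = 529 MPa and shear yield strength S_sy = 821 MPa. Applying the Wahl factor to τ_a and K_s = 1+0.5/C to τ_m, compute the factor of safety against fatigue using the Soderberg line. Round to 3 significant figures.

0.772

C = D/d = 95.0/7.6 = 12.5000; K_W = (4C−1)/(4C−4)+0.615/C = 1.1144; K_s = 1+0.5/C = 1.0400
F_a = (F_max−F_min)/2 = 521 N; F_m = (F_max+F_min)/2 = 989 N
τ_a = K_W·8F_aD/(πd³) = 1.1144 × 287.12 = 319.97 MPa
τ_m = K_s·8F_mD/(πd³) = 1.0400 × 545.03 = 566.83 MPa
Soderberg: 1/n_f = τ_a/S_se + τ_m/S_sy = 319.97/529 + 566.83/821 = 0.60486 + 0.69041 = 1.2953
n_f = 1/1.2953 = 0.772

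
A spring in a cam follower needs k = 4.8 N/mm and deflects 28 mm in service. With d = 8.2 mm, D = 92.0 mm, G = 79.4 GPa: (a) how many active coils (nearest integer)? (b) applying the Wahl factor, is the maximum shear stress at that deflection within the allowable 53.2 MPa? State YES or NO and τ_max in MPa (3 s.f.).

N_a = Gd⁴/(8D³k) = (79.4×10³)(8.2⁴)/(8·92.0³·4.8) = 12.01 → N_a = 12
Actual rate k = Gd⁴/(8D³·12) = 4.8022 N/mm
Working load F = kδ = 4.8022·28 = 134.46 N
C = 92.0/8.2 = 11.2195; K_W = (4C−1)/(4C−4)+0.615/C = 1.1282
τ_max = K_W·8FD/(πd³) = 1.1282·57.133 = 64.457 MPa
τ_max > 53.2 MPa → exceeds allowable

(a) 12 coils; (b) NO, τ_max = 64.5 MPa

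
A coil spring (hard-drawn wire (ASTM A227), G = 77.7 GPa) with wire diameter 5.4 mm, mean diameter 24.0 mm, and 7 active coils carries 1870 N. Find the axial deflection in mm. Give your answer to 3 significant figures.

k = Gd⁴/(8D³N_a) = (77.7×10³)(5.4⁴)/(8·24.0³·7) = 85.344 N/mm
δ = F/k = 1870 / 85.344 = 21.911 mm

21.9 mm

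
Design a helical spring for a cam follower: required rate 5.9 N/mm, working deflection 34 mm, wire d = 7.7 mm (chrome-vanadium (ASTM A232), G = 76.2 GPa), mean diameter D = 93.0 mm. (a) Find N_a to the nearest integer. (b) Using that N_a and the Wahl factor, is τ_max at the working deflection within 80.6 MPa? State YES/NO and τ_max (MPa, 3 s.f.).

N_a = Gd⁴/(8D³k) = (76.2×10³)(7.7⁴)/(8·93.0³·5.9) = 7.055 → N_a = 7
Actual rate k = Gd⁴/(8D³·7) = 5.9468 N/mm
Working load F = kδ = 5.9468·34 = 202.19 N
C = 93.0/7.7 = 12.0779; K_W = (4C−1)/(4C−4)+0.615/C = 1.1186
τ_max = K_W·8FD/(πd³) = 1.1186·104.88 = 117.33 MPa
τ_max > 80.6 MPa → exceeds allowable

(a) 7 coils; (b) NO, τ_max = 117 MPa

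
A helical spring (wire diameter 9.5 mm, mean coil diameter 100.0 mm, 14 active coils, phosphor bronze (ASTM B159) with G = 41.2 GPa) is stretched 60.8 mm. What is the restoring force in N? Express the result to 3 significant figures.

182 N

k = Gd⁴/(8D³N_a) = (41.2×10³)(9.5⁴)/(8·100.0³·14) = 2.9962 N/mm
F = k·δ = 2.9962 × 60.8 = 182.17 N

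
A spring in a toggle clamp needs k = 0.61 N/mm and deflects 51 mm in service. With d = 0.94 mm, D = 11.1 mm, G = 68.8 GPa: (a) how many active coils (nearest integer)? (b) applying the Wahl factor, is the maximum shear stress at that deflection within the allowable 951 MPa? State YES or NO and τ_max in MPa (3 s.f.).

(a) 8 coils; (b) NO, τ_max = 1190 MPa

N_a = Gd⁴/(8D³k) = (68.8×10³)(0.94⁴)/(8·11.1³·0.61) = 8.048 → N_a = 8
Actual rate k = Gd⁴/(8D³·8) = 0.61369 N/mm
Working load F = kδ = 0.61369·51 = 31.298 N
C = 11.1/0.94 = 11.8085; K_W = (4C−1)/(4C−4)+0.615/C = 1.1215
τ_max = K_W·8FD/(πd³) = 1.1215·1065.1 = 1194.5 MPa
τ_max > 951 MPa → exceeds allowable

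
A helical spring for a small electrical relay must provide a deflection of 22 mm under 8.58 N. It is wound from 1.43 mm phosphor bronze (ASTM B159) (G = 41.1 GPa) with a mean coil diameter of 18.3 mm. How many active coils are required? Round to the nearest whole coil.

Required rate k = F/δ = 8.58/22 = 0.39 N/mm
N_a = Gd⁴/(8D³k) = (41.1×10³ × 1.43⁴)/(8 × 18.3³ × 0.39)
    = 171864 / 19120.9 = 8.988 → 9 coils

9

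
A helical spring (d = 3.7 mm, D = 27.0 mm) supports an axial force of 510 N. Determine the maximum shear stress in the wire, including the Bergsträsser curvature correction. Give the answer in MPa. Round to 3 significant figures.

824 MPa

Spring index C = D/d = 27.0/3.7 = 7.2973
K_B = (4C+2)/(4C−3) = 31.189/26.189 = 1.1909
τ₀ = 8FD/(πd³) = 8·510·27.0/(π·3.7³) = 110160/159.13 = 692.26 MPa
τ_max = K·τ₀ = 1.1909 × 692.26 = 824.42 MPa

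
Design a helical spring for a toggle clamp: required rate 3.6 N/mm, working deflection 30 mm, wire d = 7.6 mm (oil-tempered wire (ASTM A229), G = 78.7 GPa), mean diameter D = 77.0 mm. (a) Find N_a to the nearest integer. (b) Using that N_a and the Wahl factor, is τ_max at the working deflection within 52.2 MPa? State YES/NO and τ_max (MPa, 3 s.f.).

(a) 20 coils; (b) NO, τ_max = 55.0 MPa

N_a = Gd⁴/(8D³k) = (78.7×10³)(7.6⁴)/(8·77.0³·3.6) = 19.97 → N_a = 20
Actual rate k = Gd⁴/(8D³·20) = 3.5945 N/mm
Working load F = kδ = 3.5945·30 = 107.83 N
C = 77.0/7.6 = 10.1316; K_W = (4C−1)/(4C−4)+0.615/C = 1.1428
τ_max = K_W·8FD/(πd³) = 1.1428·48.167 = 55.047 MPa
τ_max > 52.2 MPa → exceeds allowable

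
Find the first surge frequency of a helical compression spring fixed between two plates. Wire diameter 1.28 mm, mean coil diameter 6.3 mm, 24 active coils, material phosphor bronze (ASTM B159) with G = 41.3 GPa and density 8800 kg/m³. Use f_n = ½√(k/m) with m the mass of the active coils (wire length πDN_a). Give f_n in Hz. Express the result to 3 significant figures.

k = Gd⁴/(8D³N_a) = (41.3×10³)(1.28⁴)/(8·6.3³·24) = 2.3092 N/mm = 2309.2 N/m
Wire length L = πDN_a = π·6.3·24 = 475.01 mm
m = ρ·(πd²/4)·L = 8800 × 1.2868×10⁻⁶ m² × 0.47501 m = 0.0053789 kg
f_n = ½√(k/m) = 0.5·√(2309.2/0.0053789) = 0.5·√(4.2931e+05) = 327.61 Hz

328 Hz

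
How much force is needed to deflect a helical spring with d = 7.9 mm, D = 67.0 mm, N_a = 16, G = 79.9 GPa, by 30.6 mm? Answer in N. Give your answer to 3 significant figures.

247 N

k = Gd⁴/(8D³N_a) = (79.9×10³)(7.9⁴)/(8·67.0³·16) = 8.0839 N/mm
F = k·δ = 8.0839 × 30.6 = 247.37 N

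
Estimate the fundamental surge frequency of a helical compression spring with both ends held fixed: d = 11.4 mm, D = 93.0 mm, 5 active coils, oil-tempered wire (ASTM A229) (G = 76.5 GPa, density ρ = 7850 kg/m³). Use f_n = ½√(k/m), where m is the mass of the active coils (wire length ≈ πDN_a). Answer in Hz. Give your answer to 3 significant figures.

92.6 Hz

k = Gd⁴/(8D³N_a) = (76.5×10³)(11.4⁴)/(8·93.0³·5) = 40.158 N/mm = 40158 N/m
Wire length L = πDN_a = π·93.0·5 = 1460.8 mm
m = ρ·(πd²/4)·L = 7850 × 102.07×10⁻⁶ m² × 1.4608 m = 1.1705 kg
f_n = ½√(k/m) = 0.5·√(40158/1.1705) = 0.5·√(34308) = 92.613 Hz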